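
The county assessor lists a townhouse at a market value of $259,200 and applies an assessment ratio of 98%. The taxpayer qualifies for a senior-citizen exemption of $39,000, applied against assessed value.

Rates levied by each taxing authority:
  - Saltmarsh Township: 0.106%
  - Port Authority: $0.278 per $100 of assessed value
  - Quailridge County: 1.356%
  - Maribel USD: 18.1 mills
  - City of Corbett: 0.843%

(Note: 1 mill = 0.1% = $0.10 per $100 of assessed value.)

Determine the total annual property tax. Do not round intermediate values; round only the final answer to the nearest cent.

$9,445.65

Assessed value = $259,200 × 0.98 = $254,016
Taxable value = $254,016 − $39,000 = $215,016
Saltmarsh Township: $215,016 × 0.00106 = $227.91696
Port Authority: $215,016 × 0.00278 = $597.74448
Quailridge County: $215,016 × 0.01356 = $2,915.61696
Maribel USD: $215,016 × 0.0181 = $3,891.7896
City of Corbett: $215,016 × 0.00843 = $1,812.58488
Total = $9,445.65288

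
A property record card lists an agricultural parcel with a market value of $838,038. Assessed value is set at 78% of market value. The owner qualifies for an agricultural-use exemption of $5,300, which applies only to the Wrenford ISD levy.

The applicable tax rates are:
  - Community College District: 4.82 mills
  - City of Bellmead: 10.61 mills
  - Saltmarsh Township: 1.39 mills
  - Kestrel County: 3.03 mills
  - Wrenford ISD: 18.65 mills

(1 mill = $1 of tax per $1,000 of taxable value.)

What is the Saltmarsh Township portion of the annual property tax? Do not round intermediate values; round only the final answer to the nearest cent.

Assessed value = $838,038 × 0.78 = $653,669.64
Saltmarsh Township taxable value = $653,669.64 (exemption does not apply)
Saltmarsh Township levy = $653,669.64 × 0.00139 = $908.6007996

$908.60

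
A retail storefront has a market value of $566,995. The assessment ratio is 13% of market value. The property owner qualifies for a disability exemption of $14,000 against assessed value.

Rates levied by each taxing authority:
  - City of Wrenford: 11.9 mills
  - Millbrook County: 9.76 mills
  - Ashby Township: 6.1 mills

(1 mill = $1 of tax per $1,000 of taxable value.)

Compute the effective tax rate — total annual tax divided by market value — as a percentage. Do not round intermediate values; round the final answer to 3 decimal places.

0.292%

Assessed value = $566,995 × 0.13 = $73,709.35
Taxable value = $73,709.35 − $14,000 = $59,709.35
City of Wrenford: $59,709.35 × 0.0119 = $710.541265
Millbrook County: $59,709.35 × 0.00976 = $582.763256
Ashby Township: $59,709.35 × 0.0061 = $364.227035
Total tax = $1,657.531556
Effective rate = $1,657.531556 ÷ $566,995 = 0.292% of market value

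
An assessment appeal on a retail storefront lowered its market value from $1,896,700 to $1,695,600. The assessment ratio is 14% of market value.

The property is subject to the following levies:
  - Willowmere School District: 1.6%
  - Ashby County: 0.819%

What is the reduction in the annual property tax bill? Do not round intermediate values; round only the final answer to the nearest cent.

$681.05

Old assessed value = $1,896,700 × 0.14 = $265,538
New assessed value = $1,695,600 × 0.14 = $237,384
Combined rate = 0.016 + 0.00819 = 0.02419
Old tax = $265,538 × 0.02419 = $6,423.36422
New tax = $237,384 × 0.02419 = $5,742.31896
Reduction = $6,423.36422 − $5,742.31896 = $681.04526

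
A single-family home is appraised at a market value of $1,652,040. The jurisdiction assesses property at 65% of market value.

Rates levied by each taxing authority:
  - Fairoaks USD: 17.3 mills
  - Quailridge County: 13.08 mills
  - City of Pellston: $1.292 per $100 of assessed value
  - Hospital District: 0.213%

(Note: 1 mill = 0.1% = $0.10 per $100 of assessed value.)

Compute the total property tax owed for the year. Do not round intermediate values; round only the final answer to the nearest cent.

$48,783.92

Assessed value = $1,652,040 × 0.65 = $1,073,826
Fairoaks USD: $1,073,826 × 0.0173 = $18,577.1898
Quailridge County: $1,073,826 × 0.01308 = $14,045.64408
City of Pellston: $1,073,826 × 0.01292 = $13,873.83192
Hospital District: $1,073,826 × 0.00213 = $2,287.24938
Total = $48,783.91518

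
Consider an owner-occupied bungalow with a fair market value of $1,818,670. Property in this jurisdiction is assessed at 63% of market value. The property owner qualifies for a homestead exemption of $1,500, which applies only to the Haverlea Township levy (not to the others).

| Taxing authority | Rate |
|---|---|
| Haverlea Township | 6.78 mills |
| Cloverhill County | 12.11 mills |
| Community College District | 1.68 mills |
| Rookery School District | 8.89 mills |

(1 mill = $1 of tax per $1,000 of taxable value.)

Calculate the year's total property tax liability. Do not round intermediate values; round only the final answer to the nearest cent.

$33,743.98

Assessed value = $1,818,670 × 0.63 = $1,145,762.1
Haverlea Township: ($1,145,762.1 − $1,500) × 0.00678 = $1,144,262.1 × 0.00678 = $7,758.097038
Cloverhill County: $1,145,762.1 × 0.01211 = $13,875.179031
Community College District: $1,145,762.1 × 0.00168 = $1,924.880328
Rookery School District: $1,145,762.1 × 0.00889 = $10,185.825069
Total = $33,743.981466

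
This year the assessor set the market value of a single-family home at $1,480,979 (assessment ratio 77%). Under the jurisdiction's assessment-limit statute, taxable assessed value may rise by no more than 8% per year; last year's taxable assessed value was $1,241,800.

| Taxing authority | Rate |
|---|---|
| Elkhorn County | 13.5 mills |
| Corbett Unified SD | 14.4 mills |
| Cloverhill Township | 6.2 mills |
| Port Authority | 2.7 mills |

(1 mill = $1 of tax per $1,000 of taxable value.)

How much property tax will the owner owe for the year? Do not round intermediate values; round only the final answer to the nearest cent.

$41,965.02

Uncapped assessed value = $1,480,979 × 0.77 = $1,140,353.83
Cap limit = $1,241,800 × 1.08 = $1,341,144
Taxable assessed value = min($1,140,353.83, $1,341,144) = $1,140,353.83 (cap does not bind)
Elkhorn County: $1,140,353.83 × 0.0135 = $15,394.776705
Corbett Unified SD: $1,140,353.83 × 0.0144 = $16,421.095152
Cloverhill Township: $1,140,353.83 × 0.0062 = $7,070.193746
Port Authority: $1,140,353.83 × 0.0027 = $3,078.955341
Total = $41,965.020944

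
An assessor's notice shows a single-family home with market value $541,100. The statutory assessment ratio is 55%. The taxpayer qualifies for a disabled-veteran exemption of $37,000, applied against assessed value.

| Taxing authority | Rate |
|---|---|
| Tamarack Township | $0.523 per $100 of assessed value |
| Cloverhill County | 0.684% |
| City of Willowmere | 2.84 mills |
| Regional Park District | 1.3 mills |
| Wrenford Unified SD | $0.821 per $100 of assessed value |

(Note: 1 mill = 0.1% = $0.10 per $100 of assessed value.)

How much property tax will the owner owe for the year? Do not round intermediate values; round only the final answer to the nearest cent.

Assessed value = $541,100 × 0.55 = $297,605
Taxable value = $297,605 − $37,000 = $260,605
Tamarack Township: $260,605 × 0.00523 = $1,362.96415
Cloverhill County: $260,605 × 0.00684 = $1,782.5382
City of Willowmere: $260,605 × 0.00284 = $740.1182
Regional Park District: $260,605 × 0.0013 = $338.7865
Wrenford Unified SD: $260,605 × 0.00821 = $2,139.56705
Total = $6,363.9741

$6,363.97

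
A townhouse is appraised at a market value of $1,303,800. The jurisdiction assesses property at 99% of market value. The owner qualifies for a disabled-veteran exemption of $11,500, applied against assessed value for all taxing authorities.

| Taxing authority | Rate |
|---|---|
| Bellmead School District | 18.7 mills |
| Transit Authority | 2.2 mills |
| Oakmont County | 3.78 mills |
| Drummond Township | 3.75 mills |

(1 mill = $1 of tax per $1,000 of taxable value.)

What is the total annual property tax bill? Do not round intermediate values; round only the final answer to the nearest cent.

$36,369.42

Assessed value = $1,303,800 × 0.99 = $1,290,762
Taxable value = $1,290,762 − $11,500 = $1,279,262
Bellmead School District: $1,279,262 × 0.0187 = $23,922.1994
Transit Authority: $1,279,262 × 0.0022 = $2,814.3764
Oakmont County: $1,279,262 × 0.00378 = $4,835.61036
Drummond Township: $1,279,262 × 0.00375 = $4,797.2325
Total = $23,922.1994 + $2,814.3764 + $4,835.61036 + $4,797.2325 = $36,369.41866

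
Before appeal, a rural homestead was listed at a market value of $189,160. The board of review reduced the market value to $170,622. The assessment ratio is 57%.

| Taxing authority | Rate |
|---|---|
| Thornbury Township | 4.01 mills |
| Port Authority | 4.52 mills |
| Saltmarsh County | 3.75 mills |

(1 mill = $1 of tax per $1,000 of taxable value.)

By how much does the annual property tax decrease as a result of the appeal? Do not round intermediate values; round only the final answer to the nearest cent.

$129.76

Old assessed value = $189,160 × 0.57 = $107,821.2
New assessed value = $170,622 × 0.57 = $97,254.54
Combined rate = 0.00401 + 0.00452 + 0.00375 = 0.01228
Old tax = $107,821.2 × 0.01228 = $1,324.044336
New tax = $97,254.54 × 0.01228 = $1,194.2857512
Reduction = $1,324.044336 − $1,194.2857512 = $129.7585848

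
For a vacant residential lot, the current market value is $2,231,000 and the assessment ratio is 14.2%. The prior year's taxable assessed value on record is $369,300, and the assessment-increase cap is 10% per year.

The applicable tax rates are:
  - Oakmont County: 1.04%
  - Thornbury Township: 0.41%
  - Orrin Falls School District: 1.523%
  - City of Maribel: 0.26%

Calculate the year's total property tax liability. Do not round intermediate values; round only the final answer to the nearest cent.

$10,242.21

Uncapped assessed value = $2,231,000 × 0.142 = $316,802
Cap limit = $369,300 × 1.1 = $406,230
Taxable assessed value = min($316,802, $406,230) = $316,802 (cap does not bind)
Oakmont County: $316,802 × 0.0104 = $3,294.7408
Thornbury Township: $316,802 × 0.0041 = $1,298.8882
Orrin Falls School District: $316,802 × 0.01523 = $4,824.89446
City of Maribel: $316,802 × 0.0026 = $823.6852
Total = $10,242.20866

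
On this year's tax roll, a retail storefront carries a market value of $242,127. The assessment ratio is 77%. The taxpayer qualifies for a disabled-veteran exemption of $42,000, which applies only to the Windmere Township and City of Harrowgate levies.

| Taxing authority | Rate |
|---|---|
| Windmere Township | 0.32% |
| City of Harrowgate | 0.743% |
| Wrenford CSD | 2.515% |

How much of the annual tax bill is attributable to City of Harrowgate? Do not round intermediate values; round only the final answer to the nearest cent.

$1,073.17

Assessed value = $242,127 × 0.77 = $186,437.79
City of Harrowgate taxable value = $186,437.79 − $42,000 = $144,437.79
City of Harrowgate levy = $144,437.79 × 0.00743 = $1,073.1727797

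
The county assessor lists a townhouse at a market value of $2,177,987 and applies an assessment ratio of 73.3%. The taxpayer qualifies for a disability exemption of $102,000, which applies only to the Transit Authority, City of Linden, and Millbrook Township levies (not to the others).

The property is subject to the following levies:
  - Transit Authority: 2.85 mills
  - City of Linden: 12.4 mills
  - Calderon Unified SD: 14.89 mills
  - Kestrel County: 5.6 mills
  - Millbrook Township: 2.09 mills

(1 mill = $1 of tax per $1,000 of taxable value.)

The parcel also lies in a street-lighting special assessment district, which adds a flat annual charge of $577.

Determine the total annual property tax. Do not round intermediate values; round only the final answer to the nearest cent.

Assessed value = $2,177,987 × 0.733 = $1,596,464.471
Transit Authority: ($1,596,464.471 − $102,000) × 0.00285 = $1,494,464.471 × 0.00285 = $4,259.22374235
City of Linden: ($1,596,464.471 − $102,000) × 0.0124 = $1,494,464.471 × 0.0124 = $18,531.3594404
Calderon Unified SD: $1,596,464.471 × 0.01489 = $23,771.35597319
Kestrel County: $1,596,464.471 × 0.0056 = $8,940.2010376
Millbrook Township: ($1,596,464.471 − $102,000) × 0.00209 = $1,494,464.471 × 0.00209 = $3,123.43074439
Levies subtotal = $58,625.57093793
Total = $58,625.57093793 + $577 = $59,202.57093793

$59,202.57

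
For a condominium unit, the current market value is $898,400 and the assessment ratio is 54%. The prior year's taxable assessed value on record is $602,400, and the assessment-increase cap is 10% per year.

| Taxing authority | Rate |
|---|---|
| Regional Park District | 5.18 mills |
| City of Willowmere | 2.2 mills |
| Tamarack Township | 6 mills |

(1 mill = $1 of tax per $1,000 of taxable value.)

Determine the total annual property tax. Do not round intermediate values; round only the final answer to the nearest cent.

Uncapped assessed value = $898,400 × 0.54 = $485,136
Cap limit = $602,400 × 1.1 = $662,640
Taxable assessed value = min($485,136, $662,640) = $485,136 (cap does not bind)
Regional Park District: $485,136 × 0.00518 = $2,513.00448
City of Willowmere: $485,136 × 0.0022 = $1,067.2992
Tamarack Township: $485,136 × 0.006 = $2,910.816
Total = $6,491.11968

$6,491.12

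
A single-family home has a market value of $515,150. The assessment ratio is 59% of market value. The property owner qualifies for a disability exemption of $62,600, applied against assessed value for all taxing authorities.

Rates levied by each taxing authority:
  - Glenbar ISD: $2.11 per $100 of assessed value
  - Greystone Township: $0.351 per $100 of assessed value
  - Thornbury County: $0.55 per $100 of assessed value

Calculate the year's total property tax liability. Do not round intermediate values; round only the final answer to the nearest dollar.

$7,267

Assessed value = $515,150 × 0.59 = $303,938.5
Taxable value = $303,938.5 − $62,600 = $241,338.5
Glenbar ISD: $241,338.5 × 0.0211 = $5,092.24235
Greystone Township: $241,338.5 × 0.00351 = $847.098135
Thornbury County: $241,338.5 × 0.0055 = $1,327.36175
Total = $5,092.24235 + $847.098135 + $1,327.36175 = $7,266.702235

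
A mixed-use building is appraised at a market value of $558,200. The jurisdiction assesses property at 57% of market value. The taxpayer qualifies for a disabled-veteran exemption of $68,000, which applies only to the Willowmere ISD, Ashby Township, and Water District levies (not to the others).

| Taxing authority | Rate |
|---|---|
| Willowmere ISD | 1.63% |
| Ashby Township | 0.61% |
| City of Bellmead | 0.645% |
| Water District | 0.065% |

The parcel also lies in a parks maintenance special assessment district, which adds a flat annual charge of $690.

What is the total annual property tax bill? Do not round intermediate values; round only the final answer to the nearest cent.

$8,508.73

Assessed value = $558,200 × 0.57 = $318,174
Willowmere ISD: ($318,174 − $68,000) × 0.0163 = $250,174 × 0.0163 = $4,077.8362
Ashby Township: ($318,174 − $68,000) × 0.0061 = $250,174 × 0.0061 = $1,526.0614
City of Bellmead: $318,174 × 0.00645 = $2,052.2223
Water District: ($318,174 − $68,000) × 0.00065 = $250,174 × 0.00065 = $162.6131
Levies subtotal = $7,818.733
Total = $7,818.733 + $690 = $8,508.733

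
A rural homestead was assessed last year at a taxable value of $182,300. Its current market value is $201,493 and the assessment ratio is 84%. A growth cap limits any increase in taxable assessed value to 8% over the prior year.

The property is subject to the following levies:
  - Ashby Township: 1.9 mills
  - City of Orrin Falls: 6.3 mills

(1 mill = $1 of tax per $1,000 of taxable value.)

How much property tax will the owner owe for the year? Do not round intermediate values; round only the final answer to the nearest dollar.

$1,388

Uncapped assessed value = $201,493 × 0.84 = $169,254.12
Cap limit = $182,300 × 1.08 = $196,884
Taxable assessed value = min($169,254.12, $196,884) = $169,254.12 (cap does not bind)
Ashby Township: $169,254.12 × 0.0019 = $321.582828
City of Orrin Falls: $169,254.12 × 0.0063 = $1,066.300956
Total = $1,387.883784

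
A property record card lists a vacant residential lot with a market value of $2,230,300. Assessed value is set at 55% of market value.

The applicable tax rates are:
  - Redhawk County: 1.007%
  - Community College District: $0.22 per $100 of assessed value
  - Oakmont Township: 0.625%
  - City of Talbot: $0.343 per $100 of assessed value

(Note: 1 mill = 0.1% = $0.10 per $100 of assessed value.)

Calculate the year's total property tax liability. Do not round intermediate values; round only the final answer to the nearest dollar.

$26,925

Assessed value = $2,230,300 × 0.55 = $1,226,665
Redhawk County: $1,226,665 × 0.01007 = $12,352.51655
Community College District: $1,226,665 × 0.0022 = $2,698.663
Oakmont Township: $1,226,665 × 0.00625 = $7,666.65625
City of Talbot: $1,226,665 × 0.00343 = $4,207.46095
Total = $26,925.29675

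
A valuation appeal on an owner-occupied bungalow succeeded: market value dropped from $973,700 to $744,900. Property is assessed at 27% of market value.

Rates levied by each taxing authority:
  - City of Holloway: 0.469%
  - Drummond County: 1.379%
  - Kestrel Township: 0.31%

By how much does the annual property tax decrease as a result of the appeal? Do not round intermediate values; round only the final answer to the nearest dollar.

Old assessed value = $973,700 × 0.27 = $262,899
New assessed value = $744,900 × 0.27 = $201,123
Combined rate = 0.00469 + 0.01379 + 0.0031 = 0.02158
Old tax = $262,899 × 0.02158 = $5,673.36042
New tax = $201,123 × 0.02158 = $4,340.23434
Reduction = $5,673.36042 − $4,340.23434 = $1,333.12608

$1,333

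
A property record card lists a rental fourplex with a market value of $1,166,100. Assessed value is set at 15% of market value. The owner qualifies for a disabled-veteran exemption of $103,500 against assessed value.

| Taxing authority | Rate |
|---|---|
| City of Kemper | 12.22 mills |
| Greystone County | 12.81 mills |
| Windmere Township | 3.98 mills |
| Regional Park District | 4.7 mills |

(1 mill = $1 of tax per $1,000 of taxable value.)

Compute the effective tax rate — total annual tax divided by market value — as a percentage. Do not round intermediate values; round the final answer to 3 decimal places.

Assessed value = $1,166,100 × 0.15 = $174,915
Taxable value = $174,915 − $103,500 = $71,415
City of Kemper: $71,415 × 0.01222 = $872.6913
Greystone County: $71,415 × 0.01281 = $914.82615
Windmere Township: $71,415 × 0.00398 = $284.2317
Regional Park District: $71,415 × 0.0047 = $335.6505
Total tax = $2,407.39965
Effective rate = $2,407.39965 ÷ $1,166,100 = 0.206% of market value

0.206%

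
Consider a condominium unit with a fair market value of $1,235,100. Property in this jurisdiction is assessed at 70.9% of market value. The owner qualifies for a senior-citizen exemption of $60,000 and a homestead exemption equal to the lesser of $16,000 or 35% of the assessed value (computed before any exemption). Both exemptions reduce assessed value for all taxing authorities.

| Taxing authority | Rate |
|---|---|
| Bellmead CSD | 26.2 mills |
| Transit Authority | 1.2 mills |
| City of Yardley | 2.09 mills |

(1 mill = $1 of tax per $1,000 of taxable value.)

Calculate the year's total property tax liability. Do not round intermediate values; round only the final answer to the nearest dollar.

$23,583

Assessed value = $1,235,100 × 0.709 = $875,685.9
Homestead exemption = min($16,000, 35% × $875,685.9) = min($16,000, $306,490.065) = $16,000 (dollar cap binds)
Taxable value = $875,685.9 − $60,000 − $16,000 = $799,685.9
Bellmead CSD: $799,685.9 × 0.0262 = $20,951.77058
Transit Authority: $799,685.9 × 0.0012 = $959.62308
City of Yardley: $799,685.9 × 0.00209 = $1,671.343531
Total = $23,582.737191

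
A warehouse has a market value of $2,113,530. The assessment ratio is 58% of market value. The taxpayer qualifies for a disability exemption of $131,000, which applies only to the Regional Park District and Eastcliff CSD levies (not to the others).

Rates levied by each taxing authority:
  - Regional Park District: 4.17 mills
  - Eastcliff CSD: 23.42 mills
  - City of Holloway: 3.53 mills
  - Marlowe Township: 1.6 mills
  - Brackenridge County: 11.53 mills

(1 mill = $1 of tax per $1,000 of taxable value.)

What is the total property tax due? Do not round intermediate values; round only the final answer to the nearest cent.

Assessed value = $2,113,530 × 0.58 = $1,225,847.4
Regional Park District: ($1,225,847.4 − $131,000) × 0.00417 = $1,094,847.4 × 0.00417 = $4,565.513658
Eastcliff CSD: ($1,225,847.4 − $131,000) × 0.02342 = $1,094,847.4 × 0.02342 = $25,641.326108
City of Holloway: $1,225,847.4 × 0.00353 = $4,327.241322
Marlowe Township: $1,225,847.4 × 0.0016 = $1,961.35584
Brackenridge County: $1,225,847.4 × 0.01153 = $14,134.020522
Total = $50,629.45745

$50,629.46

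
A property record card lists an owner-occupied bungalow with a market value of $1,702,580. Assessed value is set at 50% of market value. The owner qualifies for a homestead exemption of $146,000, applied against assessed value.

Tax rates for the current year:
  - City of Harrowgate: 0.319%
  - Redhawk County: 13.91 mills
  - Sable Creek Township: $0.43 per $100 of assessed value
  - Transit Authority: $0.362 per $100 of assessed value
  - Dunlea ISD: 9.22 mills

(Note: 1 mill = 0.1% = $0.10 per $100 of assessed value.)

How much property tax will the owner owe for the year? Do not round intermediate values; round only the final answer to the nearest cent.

Assessed value = $1,702,580 × 0.5 = $851,290
Taxable value = $851,290 − $146,000 = $705,290
City of Harrowgate: $705,290 × 0.00319 = $2,249.8751
Redhawk County: $705,290 × 0.01391 = $9,810.5839
Sable Creek Township: $705,290 × 0.0043 = $3,032.747
Transit Authority: $705,290 × 0.00362 = $2,553.1498
Dunlea ISD: $705,290 × 0.00922 = $6,502.7738
Total = $24,149.1296

$24,149.13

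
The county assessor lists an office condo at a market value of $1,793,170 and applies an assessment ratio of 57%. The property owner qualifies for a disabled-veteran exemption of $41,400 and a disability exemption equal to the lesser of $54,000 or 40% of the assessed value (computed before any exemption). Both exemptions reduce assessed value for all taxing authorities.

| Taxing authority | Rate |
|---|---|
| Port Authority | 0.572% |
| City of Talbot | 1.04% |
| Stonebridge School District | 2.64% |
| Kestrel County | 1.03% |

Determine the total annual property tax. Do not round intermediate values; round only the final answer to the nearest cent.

$48,948.66

Assessed value = $1,793,170 × 0.57 = $1,022,106.9
Disability exemption = min($54,000, 40% × $1,022,106.9) = min($54,000, $408,842.76) = $54,000 (dollar cap binds)
Taxable value = $1,022,106.9 − $41,400 − $54,000 = $926,706.9
Port Authority: $926,706.9 × 0.00572 = $5,300.763468
City of Talbot: $926,706.9 × 0.0104 = $9,637.75176
Stonebridge School District: $926,706.9 × 0.0264 = $24,465.06216
Kestrel County: $926,706.9 × 0.0103 = $9,545.08107
Total = $48,948.658458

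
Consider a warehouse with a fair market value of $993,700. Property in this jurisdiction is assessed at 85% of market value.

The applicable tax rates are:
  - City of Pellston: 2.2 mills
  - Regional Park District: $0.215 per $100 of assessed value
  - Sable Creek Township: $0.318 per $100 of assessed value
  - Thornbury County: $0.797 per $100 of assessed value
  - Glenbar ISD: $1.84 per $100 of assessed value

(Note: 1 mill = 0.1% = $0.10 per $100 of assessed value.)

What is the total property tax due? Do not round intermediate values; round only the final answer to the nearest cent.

$28,633.47

Assessed value = $993,700 × 0.85 = $844,645
City of Pellston: $844,645 × 0.0022 = $1,858.219
Regional Park District: $844,645 × 0.00215 = $1,815.98675
Sable Creek Township: $844,645 × 0.00318 = $2,685.9711
Thornbury County: $844,645 × 0.00797 = $6,731.82065
Glenbar ISD: $844,645 × 0.0184 = $15,541.468
Total = $28,633.4655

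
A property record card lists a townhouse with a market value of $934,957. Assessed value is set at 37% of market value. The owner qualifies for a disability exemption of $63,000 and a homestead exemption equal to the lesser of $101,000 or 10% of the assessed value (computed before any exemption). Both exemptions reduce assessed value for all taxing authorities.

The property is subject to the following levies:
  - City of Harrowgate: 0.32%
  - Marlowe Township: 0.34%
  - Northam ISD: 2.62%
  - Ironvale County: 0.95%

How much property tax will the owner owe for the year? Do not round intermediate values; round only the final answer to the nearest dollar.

Assessed value = $934,957 × 0.37 = $345,934.09
Homestead exemption = min($101,000, 10% × $345,934.09) = min($101,000, $34,593.409) = $34,593.409 (percentage binds)
Taxable value = $345,934.09 − $63,000 − $34,593.409 = $248,340.681
City of Harrowgate: $248,340.681 × 0.0032 = $794.6901792
Marlowe Township: $248,340.681 × 0.0034 = $844.3583154
Northam ISD: $248,340.681 × 0.0262 = $6,506.5258422
Ironvale County: $248,340.681 × 0.0095 = $2,359.2364695
Total = $10,504.8108063

$10,505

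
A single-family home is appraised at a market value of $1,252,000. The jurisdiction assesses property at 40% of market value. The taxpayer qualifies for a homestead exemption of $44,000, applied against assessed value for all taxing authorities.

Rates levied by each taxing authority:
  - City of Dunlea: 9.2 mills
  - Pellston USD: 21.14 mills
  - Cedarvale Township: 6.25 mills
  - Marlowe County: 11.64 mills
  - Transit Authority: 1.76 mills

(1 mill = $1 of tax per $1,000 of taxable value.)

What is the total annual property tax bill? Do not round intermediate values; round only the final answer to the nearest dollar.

$22,835

Assessed value = $1,252,000 × 0.4 = $500,800
Taxable value = $500,800 − $44,000 = $456,800
City of Dunlea: $456,800 × 0.0092 = $4,202.56
Pellston USD: $456,800 × 0.02114 = $9,656.752
Cedarvale Township: $456,800 × 0.00625 = $2,855
Marlowe County: $456,800 × 0.01164 = $5,317.152
Transit Authority: $456,800 × 0.00176 = $803.968
Total = $4,202.56 + $9,656.752 + $2,855 + $5,317.152 + $803.968 = $22,835.432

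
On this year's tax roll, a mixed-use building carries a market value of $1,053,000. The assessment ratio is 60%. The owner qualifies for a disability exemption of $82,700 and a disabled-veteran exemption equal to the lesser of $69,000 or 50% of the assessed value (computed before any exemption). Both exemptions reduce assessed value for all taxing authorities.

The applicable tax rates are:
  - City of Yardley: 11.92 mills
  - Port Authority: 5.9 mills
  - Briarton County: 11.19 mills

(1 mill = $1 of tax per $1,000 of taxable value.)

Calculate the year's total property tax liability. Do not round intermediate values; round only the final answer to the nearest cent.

$13,927.70

Assessed value = $1,053,000 × 0.6 = $631,800
Disabled-veteran exemption = min($69,000, 50% × $631,800) = min($69,000, $315,900) = $69,000 (dollar cap binds)
Taxable value = $631,800 − $82,700 − $69,000 = $480,100
City of Yardley: $480,100 × 0.01192 = $5,722.792
Port Authority: $480,100 × 0.0059 = $2,832.59
Briarton County: $480,100 × 0.01119 = $5,372.319
Total = $13,927.701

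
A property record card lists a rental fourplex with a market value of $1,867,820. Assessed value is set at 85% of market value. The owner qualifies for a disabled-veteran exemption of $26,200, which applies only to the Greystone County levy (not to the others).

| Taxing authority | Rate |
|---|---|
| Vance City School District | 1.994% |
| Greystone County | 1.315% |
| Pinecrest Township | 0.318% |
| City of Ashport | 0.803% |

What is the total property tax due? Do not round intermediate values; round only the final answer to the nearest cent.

$69,988.23

Assessed value = $1,867,820 × 0.85 = $1,587,647
Vance City School District: $1,587,647 × 0.01994 = $31,657.68118
Greystone County: ($1,587,647 − $26,200) × 0.01315 = $1,561,447 × 0.01315 = $20,533.02805
Pinecrest Township: $1,587,647 × 0.00318 = $5,048.71746
City of Ashport: $1,587,647 × 0.00803 = $12,748.80541
Total = $69,988.2321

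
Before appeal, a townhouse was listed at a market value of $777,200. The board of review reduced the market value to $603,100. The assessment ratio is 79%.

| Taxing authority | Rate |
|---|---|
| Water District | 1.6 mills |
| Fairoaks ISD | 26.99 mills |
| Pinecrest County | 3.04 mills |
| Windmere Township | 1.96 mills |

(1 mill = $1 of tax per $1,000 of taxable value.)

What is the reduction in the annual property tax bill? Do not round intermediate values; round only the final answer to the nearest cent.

$4,619.94

Old assessed value = $777,200 × 0.79 = $613,988
New assessed value = $603,100 × 0.79 = $476,449
Combined rate = 0.0016 + 0.02699 + 0.00304 + 0.00196 = 0.03359
Old tax = $613,988 × 0.03359 = $20,623.85692
New tax = $476,449 × 0.03359 = $16,003.92191
Reduction = $20,623.85692 − $16,003.92191 = $4,619.93501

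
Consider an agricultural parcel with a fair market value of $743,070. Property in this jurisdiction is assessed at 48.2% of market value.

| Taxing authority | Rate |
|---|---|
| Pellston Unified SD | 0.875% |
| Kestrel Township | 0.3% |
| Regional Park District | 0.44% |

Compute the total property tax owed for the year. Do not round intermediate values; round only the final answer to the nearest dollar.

Assessed value = $743,070 × 0.482 = $358,159.74
Pellston Unified SD: $358,159.74 × 0.00875 = $3,133.897725
Kestrel Township: $358,159.74 × 0.003 = $1,074.47922
Regional Park District: $358,159.74 × 0.0044 = $1,575.902856
Total = $3,133.897725 + $1,074.47922 + $1,575.902856 = $5,784.279801

$5,784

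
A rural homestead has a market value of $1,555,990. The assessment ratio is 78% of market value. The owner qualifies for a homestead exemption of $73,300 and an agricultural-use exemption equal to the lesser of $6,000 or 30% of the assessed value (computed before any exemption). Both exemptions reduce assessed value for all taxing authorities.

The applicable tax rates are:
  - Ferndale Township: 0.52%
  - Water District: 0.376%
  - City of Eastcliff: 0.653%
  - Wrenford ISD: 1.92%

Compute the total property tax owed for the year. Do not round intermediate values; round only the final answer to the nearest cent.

Assessed value = $1,555,990 × 0.78 = $1,213,672.2
Agricultural-use exemption = min($6,000, 30% × $1,213,672.2) = min($6,000, $364,101.66) = $6,000 (dollar cap binds)
Taxable value = $1,213,672.2 − $73,300 − $6,000 = $1,134,372.2
Ferndale Township: $1,134,372.2 × 0.0052 = $5,898.73544
Water District: $1,134,372.2 × 0.00376 = $4,265.239472
City of Eastcliff: $1,134,372.2 × 0.00653 = $7,407.450466
Wrenford ISD: $1,134,372.2 × 0.0192 = $21,779.94624
Total = $39,351.371618

$39,351.37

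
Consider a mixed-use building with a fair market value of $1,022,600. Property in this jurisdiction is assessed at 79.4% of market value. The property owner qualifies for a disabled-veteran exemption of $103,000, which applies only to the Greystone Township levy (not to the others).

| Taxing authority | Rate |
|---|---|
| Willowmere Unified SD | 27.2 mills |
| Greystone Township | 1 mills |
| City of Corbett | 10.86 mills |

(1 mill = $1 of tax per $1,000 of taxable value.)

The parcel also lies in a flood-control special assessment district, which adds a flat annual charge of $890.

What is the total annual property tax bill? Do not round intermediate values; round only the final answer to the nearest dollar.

$32,502

Assessed value = $1,022,600 × 0.794 = $811,944.4
Willowmere Unified SD: $811,944.4 × 0.0272 = $22,084.88768
Greystone Township: ($811,944.4 − $103,000) × 0.001 = $708,944.4 × 0.001 = $708.9444
City of Corbett: $811,944.4 × 0.01086 = $8,817.716184
Levies subtotal = $31,611.548264
Total = $31,611.548264 + $890 = $32,501.548264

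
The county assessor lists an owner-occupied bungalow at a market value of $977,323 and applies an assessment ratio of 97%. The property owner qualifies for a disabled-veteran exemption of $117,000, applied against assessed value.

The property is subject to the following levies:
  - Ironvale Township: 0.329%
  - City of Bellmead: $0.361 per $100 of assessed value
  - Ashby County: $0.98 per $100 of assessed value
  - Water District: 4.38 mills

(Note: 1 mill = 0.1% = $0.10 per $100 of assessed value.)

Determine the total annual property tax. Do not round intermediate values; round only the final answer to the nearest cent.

$17,517.55

Assessed value = $977,323 × 0.97 = $948,003.31
Taxable value = $948,003.31 − $117,000 = $831,003.31
Ironvale Township: $831,003.31 × 0.00329 = $2,734.0008899
City of Bellmead: $831,003.31 × 0.00361 = $2,999.9219491
Ashby County: $831,003.31 × 0.0098 = $8,143.832438
Water District: $831,003.31 × 0.00438 = $3,639.7944978
Total = $17,517.5497748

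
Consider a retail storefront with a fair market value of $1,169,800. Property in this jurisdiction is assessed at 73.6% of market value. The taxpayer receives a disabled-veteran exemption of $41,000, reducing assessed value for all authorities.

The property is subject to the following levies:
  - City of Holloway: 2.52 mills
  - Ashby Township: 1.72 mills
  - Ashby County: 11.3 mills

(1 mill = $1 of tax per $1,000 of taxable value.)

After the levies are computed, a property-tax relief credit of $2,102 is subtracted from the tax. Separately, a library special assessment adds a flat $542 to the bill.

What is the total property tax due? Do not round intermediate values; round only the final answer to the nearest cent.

$11,182.38

Assessed value = $1,169,800 × 0.736 = $860,972.8
Taxable value = $860,972.8 − $41,000 = $819,972.8
City of Holloway: $819,972.8 × 0.00252 = $2,066.331456
Ashby Township: $819,972.8 × 0.00172 = $1,410.353216
Ashby County: $819,972.8 × 0.0113 = $9,265.69264
Levies subtotal = $12,742.377312
After credit = $12,742.377312 − $2,102 = $10,640.377312
Total = $10,640.377312 + $542 = $11,182.377312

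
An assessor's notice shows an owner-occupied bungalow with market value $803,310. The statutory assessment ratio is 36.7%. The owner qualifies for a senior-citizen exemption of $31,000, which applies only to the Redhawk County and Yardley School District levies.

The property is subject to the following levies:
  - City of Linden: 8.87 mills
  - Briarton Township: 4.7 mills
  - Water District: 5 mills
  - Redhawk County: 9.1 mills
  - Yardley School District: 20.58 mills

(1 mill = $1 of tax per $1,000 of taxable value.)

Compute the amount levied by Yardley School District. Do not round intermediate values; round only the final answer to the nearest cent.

Assessed value = $803,310 × 0.367 = $294,814.77
Yardley School District taxable value = $294,814.77 − $31,000 = $263,814.77
Yardley School District levy = $263,814.77 × 0.02058 = $5,429.3079666

$5,429.31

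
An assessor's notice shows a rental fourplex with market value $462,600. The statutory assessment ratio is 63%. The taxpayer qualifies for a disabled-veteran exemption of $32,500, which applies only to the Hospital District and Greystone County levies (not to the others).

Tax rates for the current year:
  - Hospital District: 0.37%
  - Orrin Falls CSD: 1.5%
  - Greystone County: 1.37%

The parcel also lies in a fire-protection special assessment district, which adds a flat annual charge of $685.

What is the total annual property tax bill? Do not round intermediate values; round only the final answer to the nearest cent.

$9,562.09

Assessed value = $462,600 × 0.63 = $291,438
Hospital District: ($291,438 − $32,500) × 0.0037 = $258,938 × 0.0037 = $958.0706
Orrin Falls CSD: $291,438 × 0.015 = $4,371.57
Greystone County: ($291,438 − $32,500) × 0.0137 = $258,938 × 0.0137 = $3,547.4506
Levies subtotal = $8,877.0912
Total = $8,877.0912 + $685 = $9,562.0912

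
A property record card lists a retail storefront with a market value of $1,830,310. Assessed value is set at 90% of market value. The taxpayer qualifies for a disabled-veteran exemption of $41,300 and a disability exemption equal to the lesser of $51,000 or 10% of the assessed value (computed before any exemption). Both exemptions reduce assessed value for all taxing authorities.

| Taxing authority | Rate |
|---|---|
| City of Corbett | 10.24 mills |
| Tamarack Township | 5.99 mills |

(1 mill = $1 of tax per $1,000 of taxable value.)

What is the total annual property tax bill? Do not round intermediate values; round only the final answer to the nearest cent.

Assessed value = $1,830,310 × 0.9 = $1,647,279
Disability exemption = min($51,000, 10% × $1,647,279) = min($51,000, $164,727.9) = $51,000 (dollar cap binds)
Taxable value = $1,647,279 − $41,300 − $51,000 = $1,554,979
City of Corbett: $1,554,979 × 0.01024 = $15,922.98496
Tamarack Township: $1,554,979 × 0.00599 = $9,314.32421
Total = $25,237.30917

$25,237.31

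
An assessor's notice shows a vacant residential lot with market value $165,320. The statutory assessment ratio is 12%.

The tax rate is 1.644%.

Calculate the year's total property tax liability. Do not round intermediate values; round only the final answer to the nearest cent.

Assessed value = $165,320 × 0.12 = $19,838.4
Tax = $19,838.4 × 0.01644 = $326.143296

$326.14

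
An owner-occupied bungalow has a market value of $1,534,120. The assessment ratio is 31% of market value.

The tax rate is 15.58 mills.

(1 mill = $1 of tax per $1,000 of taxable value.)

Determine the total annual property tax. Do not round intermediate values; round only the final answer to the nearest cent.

Assessed value = $1,534,120 × 0.31 = $475,577.2
Tax = $475,577.2 × 0.01558 = $7,409.492776

$7,409.49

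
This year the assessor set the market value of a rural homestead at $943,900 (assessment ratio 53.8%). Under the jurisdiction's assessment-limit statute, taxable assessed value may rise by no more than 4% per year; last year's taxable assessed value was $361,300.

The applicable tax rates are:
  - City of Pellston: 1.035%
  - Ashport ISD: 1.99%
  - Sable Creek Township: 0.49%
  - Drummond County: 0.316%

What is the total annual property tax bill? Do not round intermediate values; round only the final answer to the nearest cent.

Uncapped assessed value = $943,900 × 0.538 = $507,818.2
Cap limit = $361,300 × 1.04 = $375,752
Taxable assessed value = min($507,818.2, $375,752) = $375,752 (cap binds)
City of Pellston: $375,752 × 0.01035 = $3,889.0332
Ashport ISD: $375,752 × 0.0199 = $7,477.4648
Sable Creek Township: $375,752 × 0.0049 = $1,841.1848
Drummond County: $375,752 × 0.00316 = $1,187.37632
Total = $14,395.05912

$14,395.06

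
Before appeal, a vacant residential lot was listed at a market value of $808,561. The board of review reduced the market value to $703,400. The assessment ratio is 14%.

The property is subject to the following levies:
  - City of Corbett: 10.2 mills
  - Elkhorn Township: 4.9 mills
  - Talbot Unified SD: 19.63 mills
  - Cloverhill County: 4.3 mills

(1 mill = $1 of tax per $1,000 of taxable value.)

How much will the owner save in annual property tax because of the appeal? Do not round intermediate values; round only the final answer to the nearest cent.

Old assessed value = $808,561 × 0.14 = $113,198.54
New assessed value = $703,400 × 0.14 = $98,476
Combined rate = 0.0102 + 0.0049 + 0.01963 + 0.0043 = 0.03903
Old tax = $113,198.54 × 0.03903 = $4,418.1390162
New tax = $98,476 × 0.03903 = $3,843.51828
Reduction = $4,418.1390162 − $3,843.51828 = $574.6207362

$574.62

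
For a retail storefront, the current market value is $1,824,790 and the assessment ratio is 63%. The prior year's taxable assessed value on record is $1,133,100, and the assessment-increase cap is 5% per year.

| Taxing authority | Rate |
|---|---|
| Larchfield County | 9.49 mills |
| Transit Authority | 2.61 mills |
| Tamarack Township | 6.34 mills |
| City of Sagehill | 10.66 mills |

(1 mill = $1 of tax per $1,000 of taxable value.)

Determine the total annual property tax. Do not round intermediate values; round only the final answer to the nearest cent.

Uncapped assessed value = $1,824,790 × 0.63 = $1,149,617.7
Cap limit = $1,133,100 × 1.05 = $1,189,755
Taxable assessed value = min($1,149,617.7, $1,189,755) = $1,149,617.7 (cap does not bind)
Larchfield County: $1,149,617.7 × 0.00949 = $10,909.871973
Transit Authority: $1,149,617.7 × 0.00261 = $3,000.502197
Tamarack Township: $1,149,617.7 × 0.00634 = $7,288.576218
City of Sagehill: $1,149,617.7 × 0.01066 = $12,254.924682
Total = $33,453.87507

$33,453.88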